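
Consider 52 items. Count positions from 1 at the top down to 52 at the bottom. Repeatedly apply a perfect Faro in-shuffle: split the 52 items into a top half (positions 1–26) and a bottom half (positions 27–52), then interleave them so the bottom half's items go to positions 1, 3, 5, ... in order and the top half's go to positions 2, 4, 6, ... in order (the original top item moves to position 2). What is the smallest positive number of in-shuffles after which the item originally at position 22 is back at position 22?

Follow position 22 under repeated in-shuffles:
22 → 44 → 35 → 17 → 34 → 15 → 30 → 7 → ... → 22 (length 52)
It first returns after 52 in-shuffles.

52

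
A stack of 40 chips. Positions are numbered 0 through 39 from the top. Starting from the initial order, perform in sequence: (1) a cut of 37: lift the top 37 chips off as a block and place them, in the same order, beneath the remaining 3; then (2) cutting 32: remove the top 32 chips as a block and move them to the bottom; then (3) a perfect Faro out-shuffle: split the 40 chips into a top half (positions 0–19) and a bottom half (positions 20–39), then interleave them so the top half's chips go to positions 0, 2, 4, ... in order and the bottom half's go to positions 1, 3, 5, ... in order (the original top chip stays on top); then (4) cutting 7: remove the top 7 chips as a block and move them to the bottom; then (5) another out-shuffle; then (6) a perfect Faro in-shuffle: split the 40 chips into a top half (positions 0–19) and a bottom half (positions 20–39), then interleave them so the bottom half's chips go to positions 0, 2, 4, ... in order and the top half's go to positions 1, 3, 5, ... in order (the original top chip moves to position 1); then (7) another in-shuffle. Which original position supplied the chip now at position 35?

Undo the operations in reverse order, starting from position 35:
  undo op 7 (in-shuffle, from top half): 35 ← 17
  undo op 6 (in-shuffle, from top half): 17 ← 8
  undo op 5 (out-shuffle, from top half): 8 ← 4
  undo op 4 (cut 7): 4 ← 11
  undo op 3 (out-shuffle, from bottom half): 11 ← 25
  undo op 2 (cut 32): 25 ← 17
  undo op 1 (cut 37): 17 ← 14
So the chip at position 35 came from original position 14.

14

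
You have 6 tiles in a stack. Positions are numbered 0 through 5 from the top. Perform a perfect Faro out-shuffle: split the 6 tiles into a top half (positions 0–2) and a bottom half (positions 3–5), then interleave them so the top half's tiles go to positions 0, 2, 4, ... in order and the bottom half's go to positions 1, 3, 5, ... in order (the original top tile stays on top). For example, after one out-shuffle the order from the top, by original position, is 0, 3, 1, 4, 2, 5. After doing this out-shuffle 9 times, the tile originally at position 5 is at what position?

Position 5 is a fixed point of every out-shuffle, so the tile never moves.

5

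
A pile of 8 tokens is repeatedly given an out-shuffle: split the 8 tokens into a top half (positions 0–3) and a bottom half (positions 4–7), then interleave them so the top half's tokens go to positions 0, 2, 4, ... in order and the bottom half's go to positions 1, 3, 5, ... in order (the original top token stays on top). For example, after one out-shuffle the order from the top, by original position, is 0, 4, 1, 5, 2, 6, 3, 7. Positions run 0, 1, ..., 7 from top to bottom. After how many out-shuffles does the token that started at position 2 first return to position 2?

Follow position 2 under repeated out-shuffles:
2 → 4 → 1 → 2
It first returns after 3 out-shuffles.

3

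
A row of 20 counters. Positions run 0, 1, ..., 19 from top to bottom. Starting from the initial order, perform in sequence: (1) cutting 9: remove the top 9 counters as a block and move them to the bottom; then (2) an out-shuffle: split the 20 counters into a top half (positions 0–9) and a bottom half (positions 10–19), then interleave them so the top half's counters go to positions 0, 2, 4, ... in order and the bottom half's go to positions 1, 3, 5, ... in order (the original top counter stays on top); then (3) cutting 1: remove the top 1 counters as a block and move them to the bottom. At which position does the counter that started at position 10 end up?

1

Track the counter from position 10 forward through each operation:
  after op 1 (cut 9): 10 → 1
  after op 2 (out-shuffle): 1 → 2
  after op 3 (cut 1): 2 → 1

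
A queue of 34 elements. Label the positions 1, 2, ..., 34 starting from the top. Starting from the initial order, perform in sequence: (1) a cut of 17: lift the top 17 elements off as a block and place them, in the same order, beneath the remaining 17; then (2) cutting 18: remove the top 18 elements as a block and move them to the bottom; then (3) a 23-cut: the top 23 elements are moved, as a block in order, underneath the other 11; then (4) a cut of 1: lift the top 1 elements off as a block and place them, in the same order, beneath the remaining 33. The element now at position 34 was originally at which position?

Undo the operations in reverse order, starting from position 34:
  undo op 4 (cut 1): 34 ← 1
  undo op 3 (cut 23): 1 ← 24
  undo op 2 (cut 18): 24 ← 8
  undo op 1 (cut 17): 8 ← 25
So the element at position 34 came from original position 25.

25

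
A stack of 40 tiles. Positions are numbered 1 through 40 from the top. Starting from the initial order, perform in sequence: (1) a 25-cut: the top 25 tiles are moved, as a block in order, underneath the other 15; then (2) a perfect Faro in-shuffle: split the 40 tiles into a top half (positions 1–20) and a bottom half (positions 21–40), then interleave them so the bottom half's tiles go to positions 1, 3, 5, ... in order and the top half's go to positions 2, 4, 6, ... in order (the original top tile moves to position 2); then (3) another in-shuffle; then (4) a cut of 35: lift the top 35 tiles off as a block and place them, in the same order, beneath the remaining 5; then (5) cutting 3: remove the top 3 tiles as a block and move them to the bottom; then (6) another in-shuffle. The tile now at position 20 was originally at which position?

Undo the operations in reverse order, starting from position 20:
  undo op 6 (in-shuffle, from top half): 20 ← 10
  undo op 5 (cut 3): 10 ← 13
  undo op 4 (cut 35): 13 ← 8
  undo op 3 (in-shuffle, from top half): 8 ← 4
  undo op 2 (in-shuffle, from top half): 4 ← 2
  undo op 1 (cut 25): 2 ← 27
So the tile at position 20 came from original position 27.

27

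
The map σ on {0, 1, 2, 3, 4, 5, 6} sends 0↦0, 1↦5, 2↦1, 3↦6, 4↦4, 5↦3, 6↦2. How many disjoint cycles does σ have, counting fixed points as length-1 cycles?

3

Cycle decomposition: (0) (1 5 3 6 2) (4).
3 cycles.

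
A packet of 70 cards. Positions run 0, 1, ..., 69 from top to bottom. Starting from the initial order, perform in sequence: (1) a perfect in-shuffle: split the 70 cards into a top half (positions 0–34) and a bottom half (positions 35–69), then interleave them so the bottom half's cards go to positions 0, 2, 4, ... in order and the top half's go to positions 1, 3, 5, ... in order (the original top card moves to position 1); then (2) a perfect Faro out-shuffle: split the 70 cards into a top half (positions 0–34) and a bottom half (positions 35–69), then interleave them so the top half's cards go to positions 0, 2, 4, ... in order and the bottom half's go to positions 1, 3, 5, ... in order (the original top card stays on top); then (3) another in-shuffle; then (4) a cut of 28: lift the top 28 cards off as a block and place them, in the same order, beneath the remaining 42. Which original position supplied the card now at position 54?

Undo the operations in reverse order, starting from position 54:
  undo op 4 (cut 28): 54 ← 12
  undo op 3 (in-shuffle, from bottom half): 12 ← 41
  undo op 2 (out-shuffle, from bottom half): 41 ← 55
  undo op 1 (in-shuffle, from top half): 55 ← 27
So the card at position 54 came from original position 27.

27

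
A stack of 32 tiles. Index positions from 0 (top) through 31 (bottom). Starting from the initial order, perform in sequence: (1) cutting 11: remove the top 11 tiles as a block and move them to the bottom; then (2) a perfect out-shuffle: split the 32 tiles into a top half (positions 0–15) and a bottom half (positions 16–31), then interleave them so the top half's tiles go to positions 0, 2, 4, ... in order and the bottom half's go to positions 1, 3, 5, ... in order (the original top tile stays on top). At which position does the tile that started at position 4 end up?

Track the tile from position 4 forward through each operation:
  after op 1 (cut 11): 4 → 25
  after op 2 (out-shuffle): 25 → 19

19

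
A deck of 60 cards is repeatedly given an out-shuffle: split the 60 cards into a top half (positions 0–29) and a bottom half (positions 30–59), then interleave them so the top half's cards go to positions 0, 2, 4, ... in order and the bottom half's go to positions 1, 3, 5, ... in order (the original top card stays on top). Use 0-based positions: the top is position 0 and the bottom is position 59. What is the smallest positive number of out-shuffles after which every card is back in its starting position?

The out-shuffle permutes the 60 positions with cycle lengths [1, 1, 58].
Every card is home exactly when every cycle has completed a whole number of laps, i.e. after lcm(1, 58) = 58 out-shuffles.

58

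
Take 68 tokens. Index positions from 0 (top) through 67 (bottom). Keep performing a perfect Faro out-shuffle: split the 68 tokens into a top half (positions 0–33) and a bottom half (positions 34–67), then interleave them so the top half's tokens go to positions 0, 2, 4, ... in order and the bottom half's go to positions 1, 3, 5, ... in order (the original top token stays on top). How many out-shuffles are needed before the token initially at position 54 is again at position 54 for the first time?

66

Follow position 54 under repeated out-shuffles:
54 → 41 → 15 → 30 → 60 → 53 → 39 → 11 → ... → 54 (length 66)
It first returns after 66 out-shuffles.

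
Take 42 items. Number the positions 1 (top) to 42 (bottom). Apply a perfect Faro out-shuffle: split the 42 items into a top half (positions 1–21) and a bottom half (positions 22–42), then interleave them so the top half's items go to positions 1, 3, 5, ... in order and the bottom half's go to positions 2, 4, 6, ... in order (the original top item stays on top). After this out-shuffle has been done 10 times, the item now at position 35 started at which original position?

Work backwards from position 35, undoing one out-shuffle at a time:
35 ← 18 ← 30 ← 36 ← 39 ← 20 ← 31 ← 16 ← 29 ← 15 ← 8
So the item now at position 35 started at position 8.

8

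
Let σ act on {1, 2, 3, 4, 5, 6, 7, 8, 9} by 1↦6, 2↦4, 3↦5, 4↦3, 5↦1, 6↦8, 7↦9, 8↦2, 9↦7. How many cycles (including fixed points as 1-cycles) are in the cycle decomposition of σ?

Cycle decomposition: (1 6 8 2 4 3 5) (7 9).
2 cycles.

2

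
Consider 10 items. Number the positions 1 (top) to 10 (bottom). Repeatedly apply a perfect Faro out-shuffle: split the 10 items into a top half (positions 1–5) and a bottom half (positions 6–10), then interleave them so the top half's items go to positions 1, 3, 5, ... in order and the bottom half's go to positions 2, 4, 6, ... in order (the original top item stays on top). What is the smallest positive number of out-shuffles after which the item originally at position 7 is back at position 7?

2

Follow position 7 under repeated out-shuffles:
7 → 4 → 7
It first returns after 2 out-shuffles.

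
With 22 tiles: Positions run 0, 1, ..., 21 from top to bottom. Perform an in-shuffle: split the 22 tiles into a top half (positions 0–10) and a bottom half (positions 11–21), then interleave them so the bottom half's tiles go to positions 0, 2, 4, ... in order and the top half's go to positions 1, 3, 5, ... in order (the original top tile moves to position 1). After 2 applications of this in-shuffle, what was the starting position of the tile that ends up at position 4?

6

Work backwards from position 4, undoing one in-shuffle at a time:
4 ← 13 ← 6
So the tile now at position 4 started at position 6.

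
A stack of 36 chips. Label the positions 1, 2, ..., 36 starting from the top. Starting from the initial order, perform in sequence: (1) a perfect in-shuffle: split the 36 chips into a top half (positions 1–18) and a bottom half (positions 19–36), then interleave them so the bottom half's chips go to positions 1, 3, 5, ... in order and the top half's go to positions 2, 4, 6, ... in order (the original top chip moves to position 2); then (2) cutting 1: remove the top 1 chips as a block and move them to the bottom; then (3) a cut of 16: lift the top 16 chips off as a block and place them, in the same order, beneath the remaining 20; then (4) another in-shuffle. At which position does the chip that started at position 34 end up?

28

Track the chip from position 34 forward through each operation:
  after op 1 (in-shuffle): 34 → 31
  after op 2 (cut 1): 31 → 30
  after op 3 (cut 16): 30 → 14
  after op 4 (in-shuffle): 14 → 28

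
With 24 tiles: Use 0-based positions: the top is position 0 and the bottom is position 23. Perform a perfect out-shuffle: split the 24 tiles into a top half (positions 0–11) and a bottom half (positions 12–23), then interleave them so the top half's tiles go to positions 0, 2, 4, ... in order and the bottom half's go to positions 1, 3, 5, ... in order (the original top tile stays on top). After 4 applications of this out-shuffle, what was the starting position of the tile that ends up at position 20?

Work backwards from position 20, undoing one out-shuffle at a time:
20 ← 10 ← 5 ← 14 ← 7
So the tile now at position 20 started at position 7.

7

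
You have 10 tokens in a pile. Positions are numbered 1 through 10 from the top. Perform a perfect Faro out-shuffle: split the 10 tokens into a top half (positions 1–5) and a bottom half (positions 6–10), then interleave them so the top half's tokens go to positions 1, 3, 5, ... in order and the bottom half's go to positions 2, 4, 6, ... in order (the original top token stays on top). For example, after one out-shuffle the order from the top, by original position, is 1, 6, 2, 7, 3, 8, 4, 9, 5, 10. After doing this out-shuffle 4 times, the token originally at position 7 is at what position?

7

Track the token's position through each out-shuffle:
7 → 4 → 7 → 4 → 7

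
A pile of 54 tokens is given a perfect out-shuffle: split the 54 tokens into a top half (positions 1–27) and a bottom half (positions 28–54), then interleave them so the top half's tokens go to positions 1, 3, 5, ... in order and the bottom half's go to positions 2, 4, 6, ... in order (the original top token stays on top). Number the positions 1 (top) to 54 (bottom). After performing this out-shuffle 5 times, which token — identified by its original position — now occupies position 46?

Work backwards from position 46, undoing one out-shuffle at a time:
46 ← 50 ← 52 ← 53 ← 27 ← 14
So the token now at position 46 started at position 14.

14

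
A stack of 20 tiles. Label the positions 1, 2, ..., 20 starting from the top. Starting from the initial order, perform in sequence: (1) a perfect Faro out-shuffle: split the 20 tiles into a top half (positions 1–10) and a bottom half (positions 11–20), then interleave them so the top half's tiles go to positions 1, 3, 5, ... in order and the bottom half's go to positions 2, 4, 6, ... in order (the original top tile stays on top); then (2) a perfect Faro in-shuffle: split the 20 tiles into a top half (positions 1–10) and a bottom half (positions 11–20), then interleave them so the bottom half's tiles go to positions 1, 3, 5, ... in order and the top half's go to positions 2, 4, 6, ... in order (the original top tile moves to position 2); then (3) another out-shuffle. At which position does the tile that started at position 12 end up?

Track the tile from position 12 forward through each operation:
  after op 1 (out-shuffle): 12 → 4
  after op 2 (in-shuffle): 4 → 8
  after op 3 (out-shuffle): 8 → 15

15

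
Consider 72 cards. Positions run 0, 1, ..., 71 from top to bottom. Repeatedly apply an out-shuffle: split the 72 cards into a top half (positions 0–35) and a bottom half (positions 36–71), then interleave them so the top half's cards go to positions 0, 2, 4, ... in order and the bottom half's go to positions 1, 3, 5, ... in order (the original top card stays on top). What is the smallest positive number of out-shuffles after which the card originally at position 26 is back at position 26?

Follow position 26 under repeated out-shuffles:
26 → 52 → 33 → 66 → 61 → 51 → 31 → 62 → ... → 26 (length 35)
It first returns after 35 out-shuffles.

35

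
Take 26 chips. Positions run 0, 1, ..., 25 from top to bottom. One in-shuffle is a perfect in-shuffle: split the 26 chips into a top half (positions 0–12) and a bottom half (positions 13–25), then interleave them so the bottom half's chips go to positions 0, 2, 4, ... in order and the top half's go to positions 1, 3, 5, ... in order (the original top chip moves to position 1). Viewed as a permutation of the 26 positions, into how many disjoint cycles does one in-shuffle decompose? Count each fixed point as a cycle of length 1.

3

Trace each unvisited position around until it returns:
(0 1 3 7 15 4 ... len 18) (2 5 11 23 20 14) (8 17)
3 cycles in total.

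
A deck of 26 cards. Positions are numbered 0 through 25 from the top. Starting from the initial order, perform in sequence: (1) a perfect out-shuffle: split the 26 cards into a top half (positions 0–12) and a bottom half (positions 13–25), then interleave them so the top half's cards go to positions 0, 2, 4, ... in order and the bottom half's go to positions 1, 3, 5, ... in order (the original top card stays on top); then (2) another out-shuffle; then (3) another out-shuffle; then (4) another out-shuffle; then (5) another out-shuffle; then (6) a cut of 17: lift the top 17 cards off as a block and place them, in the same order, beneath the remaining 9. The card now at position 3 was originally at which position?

10

Undo the operations in reverse order, starting from position 3:
  undo op 6 (cut 17): 3 ← 20
  undo op 5 (out-shuffle, from top half): 20 ← 10
  undo op 4 (out-shuffle, from top half): 10 ← 5
  undo op 3 (out-shuffle, from bottom half): 5 ← 15
  undo op 2 (out-shuffle, from bottom half): 15 ← 20
  undo op 1 (out-shuffle, from top half): 20 ← 10
So the card at position 3 came from original position 10.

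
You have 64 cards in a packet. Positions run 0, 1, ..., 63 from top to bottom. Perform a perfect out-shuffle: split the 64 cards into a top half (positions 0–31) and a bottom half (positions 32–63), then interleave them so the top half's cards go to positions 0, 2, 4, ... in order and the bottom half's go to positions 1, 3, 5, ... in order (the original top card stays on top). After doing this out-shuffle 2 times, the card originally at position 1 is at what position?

4

Track the card's position through each out-shuffle:
1 → 2 → 4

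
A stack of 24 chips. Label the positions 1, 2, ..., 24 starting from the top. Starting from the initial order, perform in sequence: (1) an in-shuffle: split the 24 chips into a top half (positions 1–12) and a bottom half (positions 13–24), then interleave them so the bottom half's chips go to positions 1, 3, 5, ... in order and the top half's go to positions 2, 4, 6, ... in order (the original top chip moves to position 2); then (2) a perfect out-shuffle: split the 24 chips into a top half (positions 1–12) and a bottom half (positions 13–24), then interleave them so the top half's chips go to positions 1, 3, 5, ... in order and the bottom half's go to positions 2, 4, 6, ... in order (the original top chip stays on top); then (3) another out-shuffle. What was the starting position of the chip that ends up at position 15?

Undo the operations in reverse order, starting from position 15:
  undo op 3 (out-shuffle, from top half): 15 ← 8
  undo op 2 (out-shuffle, from bottom half): 8 ← 16
  undo op 1 (in-shuffle, from top half): 16 ← 8
So the chip at position 15 came from original position 8.

8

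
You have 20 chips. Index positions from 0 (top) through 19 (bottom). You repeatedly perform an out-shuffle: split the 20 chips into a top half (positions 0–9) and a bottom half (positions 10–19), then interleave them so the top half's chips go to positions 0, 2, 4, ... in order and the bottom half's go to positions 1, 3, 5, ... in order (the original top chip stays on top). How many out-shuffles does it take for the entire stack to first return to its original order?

The out-shuffle permutes the 20 positions with cycle lengths [1, 1, 18].
Every chip is home exactly when every cycle has completed a whole number of laps, i.e. after lcm(1, 18) = 18 out-shuffles.

18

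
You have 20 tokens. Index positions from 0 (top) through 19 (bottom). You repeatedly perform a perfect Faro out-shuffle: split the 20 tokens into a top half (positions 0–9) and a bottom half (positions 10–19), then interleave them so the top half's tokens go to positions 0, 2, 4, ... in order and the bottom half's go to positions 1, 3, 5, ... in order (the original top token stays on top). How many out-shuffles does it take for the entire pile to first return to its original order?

18

The out-shuffle permutes the 20 positions with cycle lengths [1, 1, 18].
Every token is home exactly when every cycle has completed a whole number of laps, i.e. after lcm(1, 18) = 18 out-shuffles.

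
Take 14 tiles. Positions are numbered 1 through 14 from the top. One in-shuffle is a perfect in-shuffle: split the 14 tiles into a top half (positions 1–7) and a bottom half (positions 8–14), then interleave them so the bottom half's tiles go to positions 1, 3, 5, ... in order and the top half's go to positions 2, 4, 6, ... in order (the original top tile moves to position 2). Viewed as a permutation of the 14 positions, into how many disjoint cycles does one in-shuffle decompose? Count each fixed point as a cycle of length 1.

Trace each unvisited position around until it returns:
(1 2 4 8) (3 6 12 9) (5 10) (7 14 13 11)
4 cycles in total.

4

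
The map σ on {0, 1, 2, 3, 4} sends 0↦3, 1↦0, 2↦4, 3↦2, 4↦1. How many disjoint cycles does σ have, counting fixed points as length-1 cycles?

Cycle decomposition: (0 3 2 4 1).
1 cycle.

1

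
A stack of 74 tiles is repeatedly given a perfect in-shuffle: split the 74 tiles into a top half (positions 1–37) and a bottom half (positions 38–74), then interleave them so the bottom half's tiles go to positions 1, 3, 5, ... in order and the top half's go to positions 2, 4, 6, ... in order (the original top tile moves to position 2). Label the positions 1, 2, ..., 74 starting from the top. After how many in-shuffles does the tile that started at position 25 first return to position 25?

Follow position 25 under repeated in-shuffles:
25 → 50 → 25
It first returns after 2 in-shuffles.

2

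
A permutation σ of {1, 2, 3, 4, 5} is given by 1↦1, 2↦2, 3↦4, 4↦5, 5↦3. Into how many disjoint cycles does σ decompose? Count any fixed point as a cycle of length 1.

3

Cycle decomposition: (1) (2) (3 4 5).
3 cycles.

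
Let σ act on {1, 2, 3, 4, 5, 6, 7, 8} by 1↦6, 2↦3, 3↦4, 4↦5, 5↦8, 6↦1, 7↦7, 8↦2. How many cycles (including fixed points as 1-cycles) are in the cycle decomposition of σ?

3

Cycle decomposition: (1 6) (2 3 4 5 8) (7).
3 cycles.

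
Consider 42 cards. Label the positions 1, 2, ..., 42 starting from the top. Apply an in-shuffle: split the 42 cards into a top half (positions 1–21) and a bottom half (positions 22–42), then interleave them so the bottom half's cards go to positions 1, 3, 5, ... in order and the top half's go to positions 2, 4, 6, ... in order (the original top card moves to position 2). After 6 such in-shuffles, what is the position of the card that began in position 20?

Track the card's position through each in-shuffle:
20 → 40 → 37 → 31 → 19 → 38 → 33

33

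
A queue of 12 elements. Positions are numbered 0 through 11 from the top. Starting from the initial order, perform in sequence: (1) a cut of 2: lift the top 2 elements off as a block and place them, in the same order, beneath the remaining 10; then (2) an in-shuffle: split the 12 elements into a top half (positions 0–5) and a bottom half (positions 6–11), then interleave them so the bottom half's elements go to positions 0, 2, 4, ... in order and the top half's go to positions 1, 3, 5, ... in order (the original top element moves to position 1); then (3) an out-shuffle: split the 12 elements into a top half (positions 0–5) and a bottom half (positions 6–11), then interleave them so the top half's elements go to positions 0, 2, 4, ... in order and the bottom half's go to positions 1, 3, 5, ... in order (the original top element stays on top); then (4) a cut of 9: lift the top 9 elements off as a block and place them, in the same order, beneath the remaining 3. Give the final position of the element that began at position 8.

3

Track the element from position 8 forward through each operation:
  after op 1 (cut 2): 8 → 6
  after op 2 (in-shuffle): 6 → 0
  after op 3 (out-shuffle): 0 → 0
  after op 4 (cut 9): 0 → 3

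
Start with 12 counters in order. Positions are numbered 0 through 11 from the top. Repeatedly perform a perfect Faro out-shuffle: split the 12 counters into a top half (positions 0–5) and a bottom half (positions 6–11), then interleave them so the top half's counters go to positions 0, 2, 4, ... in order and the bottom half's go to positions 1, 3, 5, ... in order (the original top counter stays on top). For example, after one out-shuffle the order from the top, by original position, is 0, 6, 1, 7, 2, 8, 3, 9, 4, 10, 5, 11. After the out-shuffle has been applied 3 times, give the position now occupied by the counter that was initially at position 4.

10

Track the counter's position through each out-shuffle:
4 → 8 → 5 → 10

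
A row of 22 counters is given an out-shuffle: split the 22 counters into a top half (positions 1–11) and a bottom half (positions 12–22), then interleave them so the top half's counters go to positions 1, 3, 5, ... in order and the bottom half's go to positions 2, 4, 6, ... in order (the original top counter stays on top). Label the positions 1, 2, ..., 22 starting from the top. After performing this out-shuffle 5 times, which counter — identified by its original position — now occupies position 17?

Work backwards from position 17, undoing one out-shuffle at a time:
17 ← 9 ← 5 ← 3 ← 2 ← 12
So the counter now at position 17 started at position 12.

12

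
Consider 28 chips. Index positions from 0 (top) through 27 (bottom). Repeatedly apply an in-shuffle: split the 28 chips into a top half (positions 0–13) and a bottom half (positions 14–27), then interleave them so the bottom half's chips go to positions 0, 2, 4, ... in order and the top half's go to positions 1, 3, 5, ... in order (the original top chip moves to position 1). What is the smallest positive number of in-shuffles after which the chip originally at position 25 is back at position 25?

Follow position 25 under repeated in-shuffles:
25 → 22 → 16 → 4 → 9 → 19 → 10 → 21 → ... → 25 (length 28)
It first returns after 28 in-shuffles.

28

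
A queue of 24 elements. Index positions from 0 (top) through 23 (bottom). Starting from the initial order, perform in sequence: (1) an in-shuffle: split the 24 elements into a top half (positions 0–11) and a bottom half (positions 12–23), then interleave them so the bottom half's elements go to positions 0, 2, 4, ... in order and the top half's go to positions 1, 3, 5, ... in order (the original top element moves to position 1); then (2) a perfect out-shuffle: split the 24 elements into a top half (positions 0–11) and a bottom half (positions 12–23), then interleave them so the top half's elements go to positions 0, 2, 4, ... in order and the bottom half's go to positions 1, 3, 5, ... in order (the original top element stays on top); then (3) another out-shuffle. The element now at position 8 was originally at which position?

Undo the operations in reverse order, starting from position 8:
  undo op 3 (out-shuffle, from top half): 8 ← 4
  undo op 2 (out-shuffle, from top half): 4 ← 2
  undo op 1 (in-shuffle, from bottom half): 2 ← 13
So the element at position 8 came from original position 13.

13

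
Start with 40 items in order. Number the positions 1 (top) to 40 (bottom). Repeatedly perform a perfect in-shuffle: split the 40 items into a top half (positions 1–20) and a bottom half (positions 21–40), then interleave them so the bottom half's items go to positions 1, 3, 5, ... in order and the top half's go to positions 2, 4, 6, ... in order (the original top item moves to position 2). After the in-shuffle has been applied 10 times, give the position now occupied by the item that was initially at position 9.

Track the item's position through each in-shuffle:
9 → 18 → 36 → 31 → 21 → 1 → 2 → 4 → 8 → 16 → 32

32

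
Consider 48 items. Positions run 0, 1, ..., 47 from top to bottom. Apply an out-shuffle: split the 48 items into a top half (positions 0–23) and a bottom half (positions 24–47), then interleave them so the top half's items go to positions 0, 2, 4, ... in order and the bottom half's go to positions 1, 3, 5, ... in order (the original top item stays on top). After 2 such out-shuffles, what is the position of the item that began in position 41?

Track the item's position through each out-shuffle:
41 → 35 → 23

23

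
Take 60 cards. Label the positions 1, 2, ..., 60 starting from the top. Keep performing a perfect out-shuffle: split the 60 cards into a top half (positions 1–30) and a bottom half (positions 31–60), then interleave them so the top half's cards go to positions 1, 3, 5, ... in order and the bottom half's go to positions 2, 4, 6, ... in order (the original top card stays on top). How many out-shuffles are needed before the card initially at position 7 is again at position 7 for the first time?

Follow position 7 under repeated out-shuffles:
7 → 13 → 25 → 49 → 38 → 16 → 31 → 2 → ... → 7 (length 58)
It first returns after 58 out-shuffles.

58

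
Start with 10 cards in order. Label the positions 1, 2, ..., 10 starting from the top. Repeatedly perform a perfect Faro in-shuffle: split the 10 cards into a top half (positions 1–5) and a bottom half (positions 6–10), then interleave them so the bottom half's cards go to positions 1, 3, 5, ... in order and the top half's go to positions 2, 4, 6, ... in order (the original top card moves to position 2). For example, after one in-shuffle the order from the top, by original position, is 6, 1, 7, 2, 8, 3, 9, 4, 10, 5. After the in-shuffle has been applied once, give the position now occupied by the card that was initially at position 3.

Track the card's position through each in-shuffle:
3 → 6

6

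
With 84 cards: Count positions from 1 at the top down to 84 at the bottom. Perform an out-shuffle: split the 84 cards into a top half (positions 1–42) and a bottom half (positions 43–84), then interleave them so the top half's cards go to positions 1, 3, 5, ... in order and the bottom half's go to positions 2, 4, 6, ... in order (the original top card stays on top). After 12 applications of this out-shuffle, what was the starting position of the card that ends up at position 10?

Work backwards from position 10, undoing one out-shuffle at a time:
10 ← 47 ← 24 ← 54 ← 69 ← 35 ← 18 ← 51 ← 26 ← 55 ← 28 ← 56 ← 70
So the card now at position 10 started at position 70.

70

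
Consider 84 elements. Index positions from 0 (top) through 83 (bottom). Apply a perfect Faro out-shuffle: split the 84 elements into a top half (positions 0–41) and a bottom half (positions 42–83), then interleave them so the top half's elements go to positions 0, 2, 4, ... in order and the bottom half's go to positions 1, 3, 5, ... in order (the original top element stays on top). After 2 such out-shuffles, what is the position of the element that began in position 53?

Track the element's position through each out-shuffle:
53 → 23 → 46

46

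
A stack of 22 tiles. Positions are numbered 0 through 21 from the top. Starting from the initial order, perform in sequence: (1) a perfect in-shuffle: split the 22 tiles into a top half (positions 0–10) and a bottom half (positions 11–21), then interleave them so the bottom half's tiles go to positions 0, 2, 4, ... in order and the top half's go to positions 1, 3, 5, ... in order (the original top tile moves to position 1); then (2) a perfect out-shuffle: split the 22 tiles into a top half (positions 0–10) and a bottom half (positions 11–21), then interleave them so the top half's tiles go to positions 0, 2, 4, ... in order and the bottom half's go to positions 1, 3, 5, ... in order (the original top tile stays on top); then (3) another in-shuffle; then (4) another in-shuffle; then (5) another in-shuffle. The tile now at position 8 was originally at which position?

Undo the operations in reverse order, starting from position 8:
  undo op 5 (in-shuffle, from bottom half): 8 ← 15
  undo op 4 (in-shuffle, from top half): 15 ← 7
  undo op 3 (in-shuffle, from top half): 7 ← 3
  undo op 2 (out-shuffle, from bottom half): 3 ← 12
  undo op 1 (in-shuffle, from bottom half): 12 ← 17
So the tile at position 8 came from original position 17.

17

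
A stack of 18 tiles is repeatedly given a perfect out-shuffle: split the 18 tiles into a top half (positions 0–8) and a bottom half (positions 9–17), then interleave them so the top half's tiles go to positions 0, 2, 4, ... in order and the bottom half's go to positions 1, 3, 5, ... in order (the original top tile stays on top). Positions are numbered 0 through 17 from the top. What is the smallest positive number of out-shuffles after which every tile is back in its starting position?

The out-shuffle permutes the 18 positions with cycle lengths [1, 1, 8, 8].
Every tile is home exactly when every cycle has completed a whole number of laps, i.e. after lcm(1, 8) = 8 out-shuffles.

8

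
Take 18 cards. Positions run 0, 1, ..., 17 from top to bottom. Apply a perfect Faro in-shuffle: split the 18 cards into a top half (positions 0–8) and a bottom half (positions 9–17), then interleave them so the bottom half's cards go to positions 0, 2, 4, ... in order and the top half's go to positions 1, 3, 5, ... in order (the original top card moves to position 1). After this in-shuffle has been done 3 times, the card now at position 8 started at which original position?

12

Work backwards from position 8, undoing one in-shuffle at a time:
8 ← 13 ← 6 ← 12
So the card now at position 8 started at position 12.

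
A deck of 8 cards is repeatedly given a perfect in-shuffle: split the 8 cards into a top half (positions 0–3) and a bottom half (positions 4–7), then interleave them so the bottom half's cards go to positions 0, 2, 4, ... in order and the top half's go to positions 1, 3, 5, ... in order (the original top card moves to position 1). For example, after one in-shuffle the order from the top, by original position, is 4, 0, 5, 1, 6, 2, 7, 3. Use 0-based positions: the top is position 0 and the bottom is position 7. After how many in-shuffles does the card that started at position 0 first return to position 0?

Follow position 0 under repeated in-shuffles:
0 → 1 → 3 → 7 → 6 → 4 → 0
It first returns after 6 in-shuffles.

6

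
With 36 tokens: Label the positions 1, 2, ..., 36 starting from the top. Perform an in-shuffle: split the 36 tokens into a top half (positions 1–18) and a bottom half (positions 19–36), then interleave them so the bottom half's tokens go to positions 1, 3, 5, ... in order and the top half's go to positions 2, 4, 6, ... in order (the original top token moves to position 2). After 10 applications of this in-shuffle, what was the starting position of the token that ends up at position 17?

14

Work backwards from position 17, undoing one in-shuffle at a time:
17 ← 27 ← 32 ← 16 ← 8 ← 4 ← 2 ← 1 ← 19 ← 28 ← 14
So the token now at position 17 started at position 14.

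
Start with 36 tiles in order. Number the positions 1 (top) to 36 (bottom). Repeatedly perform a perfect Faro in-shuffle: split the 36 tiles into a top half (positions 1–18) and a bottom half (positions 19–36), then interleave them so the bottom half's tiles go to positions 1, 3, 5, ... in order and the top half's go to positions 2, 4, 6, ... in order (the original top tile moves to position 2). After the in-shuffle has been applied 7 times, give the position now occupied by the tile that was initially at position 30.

Track the tile's position through each in-shuffle:
30 → 23 → 9 → 18 → 36 → 35 → 33 → 29

29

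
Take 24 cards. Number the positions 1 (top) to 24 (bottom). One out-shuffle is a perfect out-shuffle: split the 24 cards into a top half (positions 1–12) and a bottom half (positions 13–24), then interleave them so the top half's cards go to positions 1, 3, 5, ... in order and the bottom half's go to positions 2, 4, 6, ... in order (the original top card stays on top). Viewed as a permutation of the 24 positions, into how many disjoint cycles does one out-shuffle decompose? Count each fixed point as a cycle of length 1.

4

Trace each unvisited position around until it returns:
(1) (2 3 5 9 17 10 ... len 11) (6 11 21 18 12 23 ... len 11) (24)
4 cycles in total.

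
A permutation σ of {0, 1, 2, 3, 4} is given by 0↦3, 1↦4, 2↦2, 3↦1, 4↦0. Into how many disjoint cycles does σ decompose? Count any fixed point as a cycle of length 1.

Cycle decomposition: (0 3 1 4) (2).
2 cycles.

2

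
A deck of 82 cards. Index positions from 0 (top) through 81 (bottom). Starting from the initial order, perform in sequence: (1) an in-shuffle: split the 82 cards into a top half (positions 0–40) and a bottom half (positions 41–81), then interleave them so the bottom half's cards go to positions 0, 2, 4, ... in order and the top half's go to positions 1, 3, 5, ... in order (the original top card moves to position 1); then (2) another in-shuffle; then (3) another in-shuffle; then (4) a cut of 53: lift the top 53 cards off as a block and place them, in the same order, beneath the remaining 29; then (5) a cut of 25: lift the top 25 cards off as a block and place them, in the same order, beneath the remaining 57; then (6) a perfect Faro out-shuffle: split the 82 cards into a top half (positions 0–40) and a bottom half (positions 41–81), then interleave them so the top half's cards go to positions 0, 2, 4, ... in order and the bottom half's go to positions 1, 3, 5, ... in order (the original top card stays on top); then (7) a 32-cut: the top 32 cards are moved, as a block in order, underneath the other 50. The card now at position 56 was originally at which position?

Undo the operations in reverse order, starting from position 56:
  undo op 7 (cut 32): 56 ← 6
  undo op 6 (out-shuffle, from top half): 6 ← 3
  undo op 5 (cut 25): 3 ← 28
  undo op 4 (cut 53): 28 ← 81
  undo op 3 (in-shuffle, from top half): 81 ← 40
  undo op 2 (in-shuffle, from bottom half): 40 ← 61
  undo op 1 (in-shuffle, from top half): 61 ← 30
So the card at position 56 came from original position 30.

30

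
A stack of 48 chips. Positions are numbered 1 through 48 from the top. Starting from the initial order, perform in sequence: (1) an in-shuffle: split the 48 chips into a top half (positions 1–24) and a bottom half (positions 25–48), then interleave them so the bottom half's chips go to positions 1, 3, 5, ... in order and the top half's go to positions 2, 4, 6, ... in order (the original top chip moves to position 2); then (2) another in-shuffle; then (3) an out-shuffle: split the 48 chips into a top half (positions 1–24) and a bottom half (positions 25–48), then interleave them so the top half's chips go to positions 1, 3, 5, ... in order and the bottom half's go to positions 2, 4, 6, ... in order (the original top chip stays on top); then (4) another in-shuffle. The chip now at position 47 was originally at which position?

Undo the operations in reverse order, starting from position 47:
  undo op 4 (in-shuffle, from bottom half): 47 ← 48
  undo op 3 (out-shuffle, from bottom half): 48 ← 48
  undo op 2 (in-shuffle, from top half): 48 ← 24
  undo op 1 (in-shuffle, from top half): 24 ← 12
So the chip at position 47 came from original position 12.

12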